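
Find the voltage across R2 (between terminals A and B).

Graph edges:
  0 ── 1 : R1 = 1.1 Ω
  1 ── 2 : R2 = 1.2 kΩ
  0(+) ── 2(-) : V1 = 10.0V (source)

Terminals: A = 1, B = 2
R1 and R2 are in series across V1 (node 0 → node 1 → node 2), and the output A–B is taken across R2, so this is a voltage divider.
Series current: I = V1/(R1 + R2) = 10/(1.1 + 1200) = 10/1201 = 0.008326 A
V_R2 = I × R2 = V1 × R2/(R1 + R2) = 10 × 1200/1201 = 9.991 V

Final answer: 9.991 V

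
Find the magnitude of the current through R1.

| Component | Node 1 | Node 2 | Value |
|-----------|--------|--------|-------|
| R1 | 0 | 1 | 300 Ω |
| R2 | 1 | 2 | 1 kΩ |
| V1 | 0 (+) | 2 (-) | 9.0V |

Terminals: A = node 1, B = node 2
Nodal analysis, taking node 2 as the 0 V reference.
Source V1 fixes V_0 = 9 V.
KCL at each unknown node (sum of currents leaving = 0; resistances in Ω):
  Node 1: (V_1 - 9)/300 + (V_1 - 0)/1000 = 0
Collecting terms: 0.004333 × V_1 = 0.03  =>  V_1 = 6.923 V
I_R1 = (V_0 - V_1)/R1 = (9 - 6.923)/300 = 0.006923 A
|I_R1| = 0.006923 A

Final answer: |I_R1| = 0.006923 A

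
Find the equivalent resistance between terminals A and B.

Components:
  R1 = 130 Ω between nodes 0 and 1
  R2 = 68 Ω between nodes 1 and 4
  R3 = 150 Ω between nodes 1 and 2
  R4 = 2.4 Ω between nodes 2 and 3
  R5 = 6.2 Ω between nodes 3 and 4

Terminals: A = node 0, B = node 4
Reduce the network between node 0 (A) and node 4 (B) by series/parallel combination:
  Rs1 = R3 + R4 (series, joined only at node 2) = 150 + 2.4 = 152.4 Ω
  Rs2 = R5 + Rs1 (series, joined only at node 3) = 6.2 + 152.4 = 158.6 Ω
  Rp1 = R2 ‖ Rs2 (parallel, both between nodes 1 and 4) = 1/(1/68 + 1/158.6) = 47.59 Ω
  Rs3 = R1 + Rp1 (series, joined only at node 1) = 130 + 47.59 = 177.6 Ω
R_eq = 177.6 Ω

Final answer: 177.6 Ω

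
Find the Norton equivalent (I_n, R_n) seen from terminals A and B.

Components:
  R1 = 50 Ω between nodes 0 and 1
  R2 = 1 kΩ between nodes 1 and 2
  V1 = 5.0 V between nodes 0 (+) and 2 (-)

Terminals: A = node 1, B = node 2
Find the Thévenin equivalent first; then I_n = V_th/R_th and R_n = R_th.
Step 1 — V_th is the open-circuit voltage V_A - V_B (nothing connected across the terminals).
Nodal analysis, taking node 2 as the 0 V reference.
Source V1 fixes V_0 = 5 V.
KCL at each unknown node (sum of currents leaving = 0; resistances in Ω):
  Node 1: (V_1 - 5)/50 + (V_1 - 0)/1000 = 0
Collecting terms: 0.021 × V_1 = 0.1  =>  V_1 = 4.762 V
V_th = V_1 - V_2 = 4.762 - 0 = 4.762 V
Step 2 — R_th: zero the source — replace V1 by a short circuit (node 2 merges into node 0) — and find the resistance seen between A (node 1) and B (node 0).
Reduce the network between node 1 (A) and node 0 (B) by series/parallel combination:
  Rp1 = R1 ‖ R2 (parallel, both between nodes 0 and 1) = 1/(1/50 + 1/1000) = 47.62 Ω
R_th = 47.62 Ω
I_n = V_th/R_th = 4.762/47.62 = 0.1 A, and R_n = R_th = 47.62 Ω

Final answer: I_n = 0.1 A, R_n = 47.62 Ω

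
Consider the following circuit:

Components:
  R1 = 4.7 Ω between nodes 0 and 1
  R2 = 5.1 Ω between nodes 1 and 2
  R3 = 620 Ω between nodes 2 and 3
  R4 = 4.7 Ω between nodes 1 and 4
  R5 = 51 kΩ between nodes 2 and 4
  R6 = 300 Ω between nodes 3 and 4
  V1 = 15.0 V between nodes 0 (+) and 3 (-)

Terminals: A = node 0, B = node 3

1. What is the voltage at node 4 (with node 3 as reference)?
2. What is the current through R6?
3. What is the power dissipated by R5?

Nodal analysis, taking node 3 as the 0 V reference.
Source V1 fixes V_0 = 15 V.
KCL at each unknown node (sum of currents leaving = 0; resistances in Ω):
  Node 1: (V_1 - 15)/4.7 + (V_1 - V_2)/5.1 + (V_1 - V_4)/4.7 = 0
  Node 2: (V_2 - V_1)/5.1 + (V_2 - 0)/620 + (V_2 - V_4)/51000 = 0
  Node 4: (V_4 - V_1)/4.7 + (V_4 - V_2)/51000 + (V_4 - 0)/300 = 0
Collecting terms (coefficients in siemens):
  0.6216·V_1 - 0.1961·V_2 - 0.2128·V_4 = 3.191
  0.1977·V_2 - 0.1961·V_1 - 0.00001961·V_4 = 0
  0.2161·V_4 - 0.2128·V_1 - 0.00001961·V_2 = 0
Solving these 3 simultaneous equations (Gaussian elimination) gives:
  V_1 = 14.66 V, V_2 = 14.54 V, V_4 = 14.44 V
Part 1:
  Read off the nodal solution: V_4 = 14.44 V
Part 2:
  I_R6 = (V_3 - V_4)/R6 = (0 - 14.44)/300 = -0.04812 A
  Magnitude: I_R6 = 0.04812 A
Part 3:
  I_R5 = (V_2 - V_4)/R5 = (14.54 - 14.44)/51000 = 0.000002089 A
  P_R5 = I_R5² × R5 = (0.000002089)² × 51000 = 0.0000002225 W

Final answers:
1. V_4 = 14.44 V
2. I_R6 = 0.04812 A
3. P_R5 = 2.225e-07 W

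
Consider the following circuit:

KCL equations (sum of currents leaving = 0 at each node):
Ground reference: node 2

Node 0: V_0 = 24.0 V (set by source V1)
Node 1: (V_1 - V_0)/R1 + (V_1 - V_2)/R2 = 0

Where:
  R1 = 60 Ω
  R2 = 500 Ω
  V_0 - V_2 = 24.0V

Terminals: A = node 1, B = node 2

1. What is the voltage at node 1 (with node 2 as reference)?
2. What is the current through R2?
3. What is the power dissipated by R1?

Nodal analysis, taking node 2 as the 0 V reference.
Source V1 fixes V_0 = 24 V.
KCL at each unknown node (sum of currents leaving = 0; resistances in Ω):
  Node 1: (V_1 - 24)/60 + (V_1 - 0)/500 = 0
Collecting terms: 0.01867 × V_1 = 0.4  =>  V_1 = 21.43 V
Part 1:
  Read off the nodal solution: V_1 = 21.43 V
Part 2:
  I_R2 = (V_1 - V_2)/R2 = (21.43 - 0)/500 = 0.04286 A
  Magnitude: I_R2 = 0.04286 A
Part 3:
  I_R1 = (V_0 - V_1)/R1 = (24 - 21.43)/60 = 0.04286 A
  P_R1 = I_R1² × R1 = (0.04286)² × 60 = 0.1102 W

Final answers:
1. V_1 = 21.43 V
2. I_R2 = 0.04286 A
3. P_R1 = 0.1102 W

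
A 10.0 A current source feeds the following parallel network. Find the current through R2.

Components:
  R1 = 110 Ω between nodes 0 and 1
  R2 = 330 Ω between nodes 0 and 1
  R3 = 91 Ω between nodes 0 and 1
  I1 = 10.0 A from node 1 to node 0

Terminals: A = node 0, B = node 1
All resistors sit directly between nodes 0 and 1, so they are in parallel and share one voltage V; the full source current 10 A splits among them.
1/R_par = 1/110 + 1/330 + 1/91 = 0.02311 S  =>  R_par = 43.27 Ω
V = I × R_par = 10 × 43.27 = 432.7 V
I_R2 = V/R2 = 432.7/330 = 1.311 A

Final answer: 1.311 A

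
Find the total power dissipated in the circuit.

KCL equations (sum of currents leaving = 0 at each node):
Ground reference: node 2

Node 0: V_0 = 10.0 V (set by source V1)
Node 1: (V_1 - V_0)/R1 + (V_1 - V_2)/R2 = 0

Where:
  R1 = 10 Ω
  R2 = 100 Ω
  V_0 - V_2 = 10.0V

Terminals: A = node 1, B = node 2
Nodal analysis, taking node 2 as the 0 V reference.
Source V1 fixes V_0 = 10 V.
KCL at each unknown node (sum of currents leaving = 0; resistances in Ω):
  Node 1: (V_1 - 10)/10 + (V_1 - 0)/100 = 0
Collecting terms: 0.11 × V_1 = 1  =>  V_1 = 9.091 V
Power in each resistor, P = (ΔV)²/R:
  P_R1 = (10 - 9.091)²/10 = 0.08264 W
  P_R2 = (9.091 - 0)²/100 = 0.8264 W
P_total = P_R1 + P_R2 = 0.9091 W

Final answer: 0.9091 W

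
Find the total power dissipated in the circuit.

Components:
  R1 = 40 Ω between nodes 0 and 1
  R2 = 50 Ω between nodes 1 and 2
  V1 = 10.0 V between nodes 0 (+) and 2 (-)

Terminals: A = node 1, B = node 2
Nodal analysis, taking node 2 as the 0 V reference.
Source V1 fixes V_0 = 10 V.
KCL at each unknown node (sum of currents leaving = 0; resistances in Ω):
  Node 1: (V_1 - 10)/40 + (V_1 - 0)/50 = 0
Collecting terms: 0.045 × V_1 = 0.25  =>  V_1 = 5.556 V
Power in each resistor, P = (ΔV)²/R:
  P_R1 = (10 - 5.556)²/40 = 0.4938 W
  P_R2 = (5.556 - 0)²/50 = 0.6173 W
P_total = P_R1 + P_R2 = 1.111 W

Final answer: 1.111 W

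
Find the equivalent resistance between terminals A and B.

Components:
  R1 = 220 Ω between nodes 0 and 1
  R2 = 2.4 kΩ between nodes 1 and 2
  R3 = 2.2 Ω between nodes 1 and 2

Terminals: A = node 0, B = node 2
Reduce the network between node 0 (A) and node 2 (B) by series/parallel combination:
  Rp1 = R2 ‖ R3 (parallel, both between nodes 1 and 2) = 1/(1/2400 + 1/2.2) = 2.198 Ω
  Rs1 = R1 + Rp1 (series, joined only at node 1) = 220 + 2.198 = 222.2 Ω
R_eq = 222.2 Ω

Final answer: 222.2 Ω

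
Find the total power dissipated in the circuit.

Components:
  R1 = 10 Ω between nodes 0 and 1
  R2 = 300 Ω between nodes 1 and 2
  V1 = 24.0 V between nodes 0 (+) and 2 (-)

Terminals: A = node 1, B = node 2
Nodal analysis, taking node 2 as the 0 V reference.
Source V1 fixes V_0 = 24 V.
KCL at each unknown node (sum of currents leaving = 0; resistances in Ω):
  Node 1: (V_1 - 24)/10 + (V_1 - 0)/300 = 0
Collecting terms: 0.1033 × V_1 = 2.4  =>  V_1 = 23.23 V
Power in each resistor, P = (ΔV)²/R:
  P_R1 = (24 - 23.23)²/10 = 0.05994 W
  P_R2 = (23.23 - 0)²/300 = 1.798 W
P_total = P_R1 + P_R2 = 1.858 W

Final answer: 1.858 W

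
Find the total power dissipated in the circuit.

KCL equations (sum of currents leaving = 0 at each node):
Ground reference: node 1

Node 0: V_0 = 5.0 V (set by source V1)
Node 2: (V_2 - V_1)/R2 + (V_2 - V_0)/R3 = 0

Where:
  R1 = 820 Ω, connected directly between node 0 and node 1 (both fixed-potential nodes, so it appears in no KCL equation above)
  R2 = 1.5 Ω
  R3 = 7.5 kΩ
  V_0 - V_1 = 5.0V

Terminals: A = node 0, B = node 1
Nodal analysis, taking node 1 as the 0 V reference.
Source V1 fixes V_0 = 5 V.
KCL at each unknown node (sum of currents leaving = 0; resistances in Ω):
  Node 2: (V_2 - 0)/1.5 + (V_2 - 5)/7500 = 0
Collecting terms: 0.6668 × V_2 = 0.0006667  =>  V_2 = 0.0009998 V
Power in each resistor, P = (ΔV)²/R:
  P_R1 = (5 - 0)²/820 = 0.03049 W
  P_R2 = (0 - 0.0009998)²/1.5 = 0.0000006664 W
  P_R3 = (5 - 0.0009998)²/7500 = 0.003332 W
P_total = P_R1 + P_R2 + P_R3 = 0.03382 W

Final answer: 0.03382 W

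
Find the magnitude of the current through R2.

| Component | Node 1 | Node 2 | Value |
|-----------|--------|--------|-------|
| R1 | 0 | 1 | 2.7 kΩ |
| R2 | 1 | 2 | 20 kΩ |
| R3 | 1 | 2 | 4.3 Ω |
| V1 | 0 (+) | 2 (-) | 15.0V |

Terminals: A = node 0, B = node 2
Nodal analysis, taking node 2 as the 0 V reference.
Source V1 fixes V_0 = 15 V.
KCL at each unknown node (sum of currents leaving = 0; resistances in Ω):
  Node 1: (V_1 - 15)/2700 + (V_1 - 0)/20000 + (V_1 - 0)/4.3 = 0
Collecting terms: 0.233 × V_1 = 0.005556  =>  V_1 = 0.02385 V
I_R2 = (V_1 - V_2)/R2 = (0.02385 - 0)/20000 = 0.000001192 A
|I_R2| = 0.000001192 A

Final answer: |I_R2| = 1.192e-06 A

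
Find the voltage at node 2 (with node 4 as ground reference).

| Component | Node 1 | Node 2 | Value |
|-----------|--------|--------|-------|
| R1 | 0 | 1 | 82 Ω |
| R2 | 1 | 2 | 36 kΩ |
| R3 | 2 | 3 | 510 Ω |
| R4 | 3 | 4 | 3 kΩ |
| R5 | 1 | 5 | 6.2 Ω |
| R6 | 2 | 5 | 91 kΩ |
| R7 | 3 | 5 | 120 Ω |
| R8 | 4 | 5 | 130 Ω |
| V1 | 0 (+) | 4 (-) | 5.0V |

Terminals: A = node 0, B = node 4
Nodal analysis, taking node 4 as the 0 V reference.
Source V1 fixes V_0 = 5 V.
KCL at each unknown node (sum of currents leaving = 0; resistances in Ω):
  Node 1: (V_1 - 5)/82 + (V_1 - V_2)/36000 + (V_1 - V_5)/6.2 = 0
  Node 2: (V_2 - V_1)/36000 + (V_2 - V_3)/510 + (V_2 - V_5)/91000 = 0
  Node 3: (V_3 - V_2)/510 + (V_3 - 0)/3000 + (V_3 - V_5)/120 = 0
  Node 5: (V_5 - V_1)/6.2 + (V_5 - V_2)/91000 + (V_5 - V_3)/120 + (V_5 - 0)/130 = 0
Collecting terms (coefficients in siemens):
  0.1735·V_1 - 0.00002778·V_2 - 0.1613·V_5 = 0.06098
  0.002·V_2 - 0.00002778·V_1 - 0.001961·V_3 - 0.00001099·V_5 = 0
  0.01063·V_3 - 0.001961·V_2 - 0.008333·V_5 = 0
  0.1773·V_5 - 0.1613·V_1 - 0.00001099·V_2 - 0.008333·V_3 = 0
Solving these 4 simultaneous equations (Gaussian elimination) gives:
  V_1 = 3.075 V, V_2 = 2.822 V, V_3 = 2.818 V, V_5 = 2.93 V
The requested potential is V_2 = 2.822 V.

Final answer: V_2 = 2.822 V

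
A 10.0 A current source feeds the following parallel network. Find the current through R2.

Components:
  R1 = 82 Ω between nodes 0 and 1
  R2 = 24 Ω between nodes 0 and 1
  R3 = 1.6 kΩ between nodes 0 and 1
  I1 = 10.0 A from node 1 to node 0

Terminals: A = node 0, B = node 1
All resistors sit directly between nodes 0 and 1, so they are in parallel and share one voltage V; the full source current 10 A splits among them.
1/R_par = 1/82 + 1/24 + 1/1600 = 0.05449 S  =>  R_par = 18.35 Ω
V = I × R_par = 10 × 18.35 = 183.5 V
I_R2 = V/R2 = 183.5/24 = 7.647 A

Final answer: 7.647 A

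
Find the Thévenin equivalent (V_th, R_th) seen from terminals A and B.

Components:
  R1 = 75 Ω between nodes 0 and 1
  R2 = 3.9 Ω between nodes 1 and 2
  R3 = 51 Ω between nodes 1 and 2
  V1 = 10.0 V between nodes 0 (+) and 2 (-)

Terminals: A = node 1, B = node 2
Step 1 — V_th is the open-circuit voltage V_A - V_B (nothing connected across the terminals).
Nodal analysis, taking node 2 as the 0 V reference.
Source V1 fixes V_0 = 10 V.
KCL at each unknown node (sum of currents leaving = 0; resistances in Ω):
  Node 1: (V_1 - 10)/75 + (V_1 - 0)/3.9 + (V_1 - 0)/51 = 0
Collecting terms: 0.2894 × V_1 = 0.1333  =>  V_1 = 0.4608 V
V_th = V_1 - V_2 = 0.4608 - 0 = 0.4608 V
Step 2 — R_th: zero the source — replace V1 by a short circuit (node 2 merges into node 0) — and find the resistance seen between A (node 1) and B (node 0).
Reduce the network between node 1 (A) and node 0 (B) by series/parallel combination:
  Rp1 = R1 ‖ R2 ‖ R3 (parallel, all between nodes 0 and 1) = 1/(1/75 + 1/3.9 + 1/51) = 3.456 Ω
R_th = 3.456 Ω

Final answer: V_th = 0.4608 V, R_th = 3.456 Ω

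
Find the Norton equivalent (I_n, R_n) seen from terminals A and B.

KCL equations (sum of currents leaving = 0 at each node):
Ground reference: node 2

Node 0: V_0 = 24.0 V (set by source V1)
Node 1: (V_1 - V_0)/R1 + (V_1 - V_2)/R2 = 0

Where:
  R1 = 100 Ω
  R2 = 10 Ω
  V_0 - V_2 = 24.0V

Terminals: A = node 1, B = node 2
Find the Thévenin equivalent first; then I_n = V_th/R_th and R_n = R_th.
Step 1 — V_th is the open-circuit voltage V_A - V_B (nothing connected across the terminals).
Nodal analysis, taking node 2 as the 0 V reference.
Source V1 fixes V_0 = 24 V.
KCL at each unknown node (sum of currents leaving = 0; resistances in Ω):
  Node 1: (V_1 - 24)/100 + (V_1 - 0)/10 = 0
Collecting terms: 0.11 × V_1 = 0.24  =>  V_1 = 2.182 V
V_th = V_1 - V_2 = 2.182 - 0 = 2.182 V
Step 2 — R_th: zero the source — replace V1 by a short circuit (node 2 merges into node 0) — and find the resistance seen between A (node 1) and B (node 0).
Reduce the network between node 1 (A) and node 0 (B) by series/parallel combination:
  Rp1 = R1 ‖ R2 (parallel, both between nodes 0 and 1) = 1/(1/100 + 1/10) = 9.091 Ω
R_th = 9.091 Ω
I_n = V_th/R_th = 2.182/9.091 = 0.24 A, and R_n = R_th = 9.091 Ω

Final answer: I_n = 0.24 A, R_n = 9.091 Ω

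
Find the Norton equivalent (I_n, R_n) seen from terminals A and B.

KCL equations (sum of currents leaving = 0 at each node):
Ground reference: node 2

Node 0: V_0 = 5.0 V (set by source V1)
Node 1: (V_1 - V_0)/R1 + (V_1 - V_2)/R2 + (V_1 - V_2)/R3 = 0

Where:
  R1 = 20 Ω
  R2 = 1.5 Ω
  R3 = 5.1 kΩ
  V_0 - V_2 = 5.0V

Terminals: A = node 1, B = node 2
Find the Thévenin equivalent first; then I_n = V_th/R_th and R_n = R_th.
Step 1 — V_th is the open-circuit voltage V_A - V_B (nothing connected across the terminals).
Nodal analysis, taking node 2 as the 0 V reference.
Source V1 fixes V_0 = 5 V.
KCL at each unknown node (sum of currents leaving = 0; resistances in Ω):
  Node 1: (V_1 - 5)/20 + (V_1 - 0)/1.5 + (V_1 - 0)/5100 = 0
Collecting terms: 0.7169 × V_1 = 0.25  =>  V_1 = 0.3487 V
V_th = V_1 - V_2 = 0.3487 - 0 = 0.3487 V
Step 2 — R_th: zero the source — replace V1 by a short circuit (node 2 merges into node 0) — and find the resistance seen between A (node 1) and B (node 0).
Reduce the network between node 1 (A) and node 0 (B) by series/parallel combination:
  Rp1 = R1 ‖ R2 ‖ R3 (parallel, all between nodes 0 and 1) = 1/(1/20 + 1/1.5 + 1/5100) = 1.395 Ω
R_th = 1.395 Ω
I_n = V_th/R_th = 0.3487/1.395 = 0.25 A, and R_n = R_th = 1.395 Ω

Final answer: I_n = 0.25 A, R_n = 1.395 Ω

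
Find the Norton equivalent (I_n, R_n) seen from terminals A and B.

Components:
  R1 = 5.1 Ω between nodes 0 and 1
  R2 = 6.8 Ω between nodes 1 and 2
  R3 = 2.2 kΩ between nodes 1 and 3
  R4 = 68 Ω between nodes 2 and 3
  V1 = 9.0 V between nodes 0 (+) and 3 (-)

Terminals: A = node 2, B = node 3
Find the Thévenin equivalent first; then I_n = V_th/R_th and R_n = R_th.
Step 1 — V_th is the open-circuit voltage V_A - V_B (nothing connected across the terminals).
Nodal analysis, taking node 3 as the 0 V reference.
Source V1 fixes V_0 = 9 V.
KCL at each unknown node (sum of currents leaving = 0; resistances in Ω):
  Node 1: (V_1 - 9)/5.1 + (V_1 - V_2)/6.8 + (V_1 - 0)/2200 = 0
  Node 2: (V_2 - V_1)/6.8 + (V_2 - 0)/68 = 0
Collecting terms (coefficients in siemens):
  0.3436·V_1 - 0.1471·V_2 = 1.765
  0.1618·V_2 - 0.1471·V_1 = 0
Determinant D = (0.3436)(0.1618) - (-0.1471)(-0.1471) = 0.03395
V_1 = [(1.765)(0.1618) - (-0.1471)(0)]/D = 8.407 V
V_2 = [(0.3436)(0) - (1.765)(-0.1471)]/D = 7.643 V
V_th = V_2 - V_3 = 7.643 - 0 = 7.643 V
Step 2 — R_th: zero the source — replace V1 by a short circuit (node 3 merges into node 0) — and find the resistance seen between A (node 2) and B (node 0).
Reduce the network between node 2 (A) and node 0 (B) by series/parallel combination:
  Rp1 = R1 ‖ R3 (parallel, both between nodes 0 and 1) = 1/(1/5.1 + 1/2200) = 5.088 Ω
  Rs1 = R2 + Rp1 (series, joined only at node 1) = 6.8 + 5.088 = 11.89 Ω
  Rp2 = R4 ‖ Rs1 (parallel, both between nodes 0 and 2) = 1/(1/68 + 1/11.89) = 10.12 Ω
R_th = 10.12 Ω
I_n = V_th/R_th = 7.643/10.12 = 0.7553 A, and R_n = R_th = 10.12 Ω

Final answer: I_n = 0.7553 A, R_n = 10.12 Ω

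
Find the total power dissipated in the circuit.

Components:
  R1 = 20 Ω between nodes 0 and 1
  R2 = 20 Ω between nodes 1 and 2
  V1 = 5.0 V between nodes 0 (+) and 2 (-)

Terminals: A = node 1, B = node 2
Nodal analysis, taking node 2 as the 0 V reference.
Source V1 fixes V_0 = 5 V.
KCL at each unknown node (sum of currents leaving = 0; resistances in Ω):
  Node 1: (V_1 - 5)/20 + (V_1 - 0)/20 = 0
Collecting terms: 0.1 × V_1 = 0.25  =>  V_1 = 2.5 V
Power in each resistor, P = (ΔV)²/R:
  P_R1 = (5 - 2.5)²/20 = 0.3125 W
  P_R2 = (2.5 - 0)²/20 = 0.3125 W
P_total = P_R1 + P_R2 = 0.625 W

Final answer: 0.625 W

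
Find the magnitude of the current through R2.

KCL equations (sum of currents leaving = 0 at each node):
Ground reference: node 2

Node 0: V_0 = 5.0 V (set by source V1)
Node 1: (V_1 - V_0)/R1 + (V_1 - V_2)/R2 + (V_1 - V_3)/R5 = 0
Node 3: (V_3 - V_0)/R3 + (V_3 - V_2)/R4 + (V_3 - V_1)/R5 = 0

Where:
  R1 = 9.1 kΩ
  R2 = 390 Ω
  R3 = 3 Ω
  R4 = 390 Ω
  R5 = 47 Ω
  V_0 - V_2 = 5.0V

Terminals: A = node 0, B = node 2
Nodal analysis, taking node 2 as the 0 V reference.
Source V1 fixes V_0 = 5 V.
KCL at each unknown node (sum of currents leaving = 0; resistances in Ω):
  Node 1: (V_1 - 5)/9100 + (V_1 - 0)/390 + (V_1 - V_3)/47 = 0
  Node 3: (V_3 - 5)/3 + (V_3 - 0)/390 + (V_3 - V_1)/47 = 0
Collecting terms (coefficients in siemens):
  0.02395·V_1 - 0.02128·V_3 = 0.0005495
  0.3572·V_3 - 0.02128·V_1 = 1.667
Determinant D = (0.02395)(0.3572) - (-0.02128)(-0.02128) = 0.008102
V_1 = [(0.0005495)(0.3572) - (-0.02128)(1.667)]/D = 4.401 V
V_3 = [(0.02395)(1.667) - (0.0005495)(-0.02128)]/D = 4.928 V
I_R2 = (V_1 - V_2)/R2 = (4.401 - 0)/390 = 0.01128 A
|I_R2| = 0.01128 A

Final answer: |I_R2| = 0.01128 A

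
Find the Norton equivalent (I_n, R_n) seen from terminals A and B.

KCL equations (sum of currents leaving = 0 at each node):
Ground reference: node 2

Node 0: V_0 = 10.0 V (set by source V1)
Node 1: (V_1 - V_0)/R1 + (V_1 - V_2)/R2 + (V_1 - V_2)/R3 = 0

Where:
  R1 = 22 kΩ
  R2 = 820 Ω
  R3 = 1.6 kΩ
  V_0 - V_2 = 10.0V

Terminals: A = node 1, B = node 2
Find the Thévenin equivalent first; then I_n = V_th/R_th and R_n = R_th.
Step 1 — V_th is the open-circuit voltage V_A - V_B (nothing connected across the terminals).
Nodal analysis, taking node 2 as the 0 V reference.
Source V1 fixes V_0 = 10 V.
KCL at each unknown node (sum of currents leaving = 0; resistances in Ω):
  Node 1: (V_1 - 10)/22000 + (V_1 - 0)/820 + (V_1 - 0)/1600 = 0
Collecting terms: 0.00189 × V_1 = 0.0004545  =>  V_1 = 0.2405 V
V_th = V_1 - V_2 = 0.2405 - 0 = 0.2405 V
Step 2 — R_th: zero the source — replace V1 by a short circuit (node 2 merges into node 0) — and find the resistance seen between A (node 1) and B (node 0).
Reduce the network between node 1 (A) and node 0 (B) by series/parallel combination:
  Rp1 = R1 ‖ R2 ‖ R3 (parallel, all between nodes 0 and 1) = 1/(1/22000 + 1/820 + 1/1600) = 529.1 Ω
R_th = 529.1 Ω
I_n = V_th/R_th = 0.2405/529.1 = 0.0004545 A, and R_n = R_th = 529.1 Ω

Final answer: I_n = 0.0004545 A, R_n = 529.1 Ω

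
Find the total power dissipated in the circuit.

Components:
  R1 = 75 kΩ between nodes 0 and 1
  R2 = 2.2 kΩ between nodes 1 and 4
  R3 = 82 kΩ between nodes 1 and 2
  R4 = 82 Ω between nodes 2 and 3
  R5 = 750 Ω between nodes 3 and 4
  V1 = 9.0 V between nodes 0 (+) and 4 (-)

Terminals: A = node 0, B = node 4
Nodal analysis, taking node 4 as the 0 V reference.
Source V1 fixes V_0 = 9 V.
KCL at each unknown node (sum of currents leaving = 0; resistances in Ω):
  Node 1: (V_1 - 9)/75000 + (V_1 - 0)/2200 + (V_1 - V_2)/82000 = 0
  Node 2: (V_2 - V_1)/82000 + (V_2 - V_3)/82 = 0
  Node 3: (V_3 - V_2)/82 + (V_3 - 0)/750 = 0
Collecting terms (coefficients in siemens):
  0.0004801·V_1 - 0.0000122·V_2 = 0.00012
  0.01221·V_2 - 0.0000122·V_1 - 0.0122·V_3 = 0
  0.01353·V_3 - 0.0122·V_2 = 0
Solving these 3 simultaneous equations (Gaussian elimination) gives:
  V_1 = 0.25 V, V_2 = 0.002511 V, V_3 = 0.002264 V
Power in each resistor, P = (ΔV)²/R:
  P_R1 = (9 - 0.25)²/75000 = 0.001021 W
  P_R2 = (0.25 - 0)²/2200 = 0.00002841 W
  P_R3 = (0.25 - 0.002511)²/82000 = 0.0000007471 W
  P_R4 = (0.002511 - 0.002264)²/82 = 0.0000000007471 W
  P_R5 = (0.002264 - 0)²/750 = 0.000000006833 W
P_total = P_R1 + P_R2 + P_R3 + P_R4 + P_R5 = 0.00105 W

Final answer: 0.00105 W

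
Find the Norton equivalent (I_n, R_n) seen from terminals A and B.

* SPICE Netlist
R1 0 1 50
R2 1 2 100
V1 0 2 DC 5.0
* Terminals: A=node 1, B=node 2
Find the Thévenin equivalent first; then I_n = V_th/R_th and R_n = R_th.
Step 1 — V_th is the open-circuit voltage V_A - V_B (nothing connected across the terminals).
Nodal analysis, taking node 2 as the 0 V reference.
Source V1 fixes V_0 = 5 V.
KCL at each unknown node (sum of currents leaving = 0; resistances in Ω):
  Node 1: (V_1 - 5)/50 + (V_1 - 0)/100 = 0
Collecting terms: 0.03 × V_1 = 0.1  =>  V_1 = 3.333 V
V_th = V_1 - V_2 = 3.333 - 0 = 3.333 V
Step 2 — R_th: zero the source — replace V1 by a short circuit (node 2 merges into node 0) — and find the resistance seen between A (node 1) and B (node 0).
Reduce the network between node 1 (A) and node 0 (B) by series/parallel combination:
  Rp1 = R1 ‖ R2 (parallel, both between nodes 0 and 1) = 1/(1/50 + 1/100) = 33.33 Ω
R_th = 33.33 Ω
I_n = V_th/R_th = 3.333/33.33 = 0.1 A, and R_n = R_th = 33.33 Ω

Final answer: I_n = 0.1 A, R_n = 33.33 Ω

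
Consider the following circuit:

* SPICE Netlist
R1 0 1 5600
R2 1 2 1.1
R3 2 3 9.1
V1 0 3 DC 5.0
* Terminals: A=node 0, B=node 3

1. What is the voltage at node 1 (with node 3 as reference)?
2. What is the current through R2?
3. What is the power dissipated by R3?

Nodal analysis, taking node 3 as the 0 V reference.
Source V1 fixes V_0 = 5 V.
KCL at each unknown node (sum of currents leaving = 0; resistances in Ω):
  Node 1: (V_1 - 5)/5600 + (V_1 - V_2)/1.1 = 0
  Node 2: (V_2 - V_1)/1.1 + (V_2 - 0)/9.1 = 0
Collecting terms (coefficients in siemens):
  0.9093·V_1 - 0.9091·V_2 = 0.0008929
  1.019·V_2 - 0.9091·V_1 = 0
Determinant D = (0.9093)(1.019) - (-0.9091)(-0.9091) = 0.1001
V_1 = [(0.0008929)(1.019) - (-0.9091)(0)]/D = 0.009091 V
V_2 = [(0.9093)(0) - (0.0008929)(-0.9091)]/D = 0.00811 V
Part 1:
  Read off the nodal solution: V_1 = 0.009091 V
Part 2:
  I_R2 = (V_1 - V_2)/R2 = (0.009091 - 0.00811)/1.1 = 0.0008912 A
  Magnitude: I_R2 = 0.0008912 A
Part 3:
  I_R3 = (V_2 - V_3)/R3 = (0.00811 - 0)/9.1 = 0.0008912 A
  P_R3 = I_R3² × R3 = (0.0008912)² × 9.1 = 0.000007228 W

Final answers:
1. V_1 = 0.009091 V
2. I_R2 = 0.0008912 A
3. P_R3 = 7.228e-06 W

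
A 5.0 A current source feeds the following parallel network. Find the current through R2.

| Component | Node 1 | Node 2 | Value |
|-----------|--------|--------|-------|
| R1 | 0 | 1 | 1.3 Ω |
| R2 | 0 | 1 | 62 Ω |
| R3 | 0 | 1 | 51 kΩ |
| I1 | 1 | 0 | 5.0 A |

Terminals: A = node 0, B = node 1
All resistors sit directly between nodes 0 and 1, so they are in parallel and share one voltage V; the full source current 5 A splits among them.
1/R_par = 1/1.3 + 1/62 + 1/51000 = 0.7854 S  =>  R_par = 1.273 Ω
V = I × R_par = 5 × 1.273 = 6.366 V
I_R2 = V/R2 = 6.366/62 = 0.1027 A

Final answer: 0.1027 A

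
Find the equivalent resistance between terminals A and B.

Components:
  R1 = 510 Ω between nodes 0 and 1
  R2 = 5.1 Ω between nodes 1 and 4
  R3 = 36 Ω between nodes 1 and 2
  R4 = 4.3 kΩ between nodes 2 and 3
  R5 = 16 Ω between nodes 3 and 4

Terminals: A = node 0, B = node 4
Reduce the network between node 0 (A) and node 4 (B) by series/parallel combination:
  Rs1 = R3 + R4 (series, joined only at node 2) = 36 + 4300 = 4336 Ω
  Rs2 = R5 + Rs1 (series, joined only at node 3) = 16 + 4336 = 4352 Ω
  Rp1 = R2 ‖ Rs2 (parallel, both between nodes 1 and 4) = 1/(1/5.1 + 1/4352) = 5.094 Ω
  Rs3 = R1 + Rp1 (series, joined only at node 1) = 510 + 5.094 = 515.1 Ω
R_eq = 515.1 Ω

Final answer: 515.1 Ω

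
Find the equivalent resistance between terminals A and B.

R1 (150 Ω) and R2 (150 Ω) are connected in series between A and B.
Reduce the network between node 0 (A) and node 2 (B) by series/parallel combination:
  Rs1 = R1 + R2 (series, joined only at node 1) = 150 + 150 = 300 Ω
R_eq = 300 Ω

Final answer: 300 Ω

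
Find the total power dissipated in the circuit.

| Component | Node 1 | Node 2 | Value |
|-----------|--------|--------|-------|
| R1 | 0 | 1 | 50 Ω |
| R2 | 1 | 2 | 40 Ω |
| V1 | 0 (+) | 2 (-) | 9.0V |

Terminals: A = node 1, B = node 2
Nodal analysis, taking node 2 as the 0 V reference.
Source V1 fixes V_0 = 9 V.
KCL at each unknown node (sum of currents leaving = 0; resistances in Ω):
  Node 1: (V_1 - 9)/50 + (V_1 - 0)/40 = 0
Collecting terms: 0.045 × V_1 = 0.18  =>  V_1 = 4 V
Power in each resistor, P = (ΔV)²/R:
  P_R1 = (9 - 4)²/50 = 0.5 W
  P_R2 = (4 - 0)²/40 = 0.4 W
P_total = P_R1 + P_R2 = 0.9 W

Final answer: 0.9 W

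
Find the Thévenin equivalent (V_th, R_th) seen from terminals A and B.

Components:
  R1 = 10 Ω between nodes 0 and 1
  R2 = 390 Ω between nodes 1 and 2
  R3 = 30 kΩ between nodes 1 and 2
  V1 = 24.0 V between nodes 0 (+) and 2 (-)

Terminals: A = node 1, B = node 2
Step 1 — V_th is the open-circuit voltage V_A - V_B (nothing connected across the terminals).
Nodal analysis, taking node 2 as the 0 V reference.
Source V1 fixes V_0 = 24 V.
KCL at each unknown node (sum of currents leaving = 0; resistances in Ω):
  Node 1: (V_1 - 24)/10 + (V_1 - 0)/390 + (V_1 - 0)/30000 = 0
Collecting terms: 0.1026 × V_1 = 2.4  =>  V_1 = 23.39 V
V_th = V_1 - V_2 = 23.39 - 0 = 23.39 V
Step 2 — R_th: zero the source — replace V1 by a short circuit (node 2 merges into node 0) — and find the resistance seen between A (node 1) and B (node 0).
Reduce the network between node 1 (A) and node 0 (B) by series/parallel combination:
  Rp1 = R1 ‖ R2 ‖ R3 (parallel, all between nodes 0 and 1) = 1/(1/10 + 1/390 + 1/30000) = 9.747 Ω
R_th = 9.747 Ω

Final answer: V_th = 23.39 V, R_th = 9.747 Ω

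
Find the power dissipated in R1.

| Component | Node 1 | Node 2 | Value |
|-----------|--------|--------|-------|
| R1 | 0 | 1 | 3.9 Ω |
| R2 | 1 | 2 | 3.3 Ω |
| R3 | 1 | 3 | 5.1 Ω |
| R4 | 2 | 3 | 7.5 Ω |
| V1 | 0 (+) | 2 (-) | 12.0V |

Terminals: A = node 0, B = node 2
Nodal analysis, taking node 2 as the 0 V reference.
Source V1 fixes V_0 = 12 V.
KCL at each unknown node (sum of currents leaving = 0; resistances in Ω):
  Node 1: (V_1 - 12)/3.9 + (V_1 - 0)/3.3 + (V_1 - V_3)/5.1 = 0
  Node 3: (V_3 - V_1)/5.1 + (V_3 - 0)/7.5 = 0
Collecting terms (coefficients in siemens):
  0.7555·V_1 - 0.1961·V_3 = 3.077
  0.3294·V_3 - 0.1961·V_1 = 0
Determinant D = (0.7555)(0.3294) - (-0.1961)(-0.1961) = 0.2104
V_1 = [(3.077)(0.3294) - (-0.1961)(0)]/D = 4.817 V
V_3 = [(0.7555)(0) - (3.077)(-0.1961)]/D = 2.867 V
I_R1 = (V_0 - V_1)/R1 = (12 - 4.817)/3.9 = 1.842 A
P_R1 = I_R1² × R1 = (1.842)² × 3.9 = 13.23 W

Final answer: 13.23 W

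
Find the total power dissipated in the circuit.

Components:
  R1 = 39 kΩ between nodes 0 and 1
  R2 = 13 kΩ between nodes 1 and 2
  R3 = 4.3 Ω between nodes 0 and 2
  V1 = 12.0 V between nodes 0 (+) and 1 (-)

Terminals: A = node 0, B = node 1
Nodal analysis, taking node 1 as the 0 V reference.
Source V1 fixes V_0 = 12 V.
KCL at each unknown node (sum of currents leaving = 0; resistances in Ω):
  Node 2: (V_2 - 0)/13000 + (V_2 - 12)/4.3 = 0
Collecting terms: 0.2326 × V_2 = 2.791  =>  V_2 = 12 V
Power in each resistor, P = (ΔV)²/R:
  P_R1 = (12 - 0)²/39000 = 0.003692 W
  P_R2 = (0 - 12)²/13000 = 0.01107 W
  P_R3 = (12 - 12)²/4.3 = 0.000003661 W
P_total = P_R1 + P_R2 + P_R3 = 0.01477 W

Final answer: 0.01477 W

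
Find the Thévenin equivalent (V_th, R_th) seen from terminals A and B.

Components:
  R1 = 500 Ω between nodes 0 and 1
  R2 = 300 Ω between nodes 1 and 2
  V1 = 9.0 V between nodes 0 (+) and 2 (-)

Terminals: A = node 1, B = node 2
Step 1 — V_th is the open-circuit voltage V_A - V_B (nothing connected across the terminals).
Nodal analysis, taking node 2 as the 0 V reference.
Source V1 fixes V_0 = 9 V.
KCL at each unknown node (sum of currents leaving = 0; resistances in Ω):
  Node 1: (V_1 - 9)/500 + (V_1 - 0)/300 = 0
Collecting terms: 0.005333 × V_1 = 0.018  =>  V_1 = 3.375 V
V_th = V_1 - V_2 = 3.375 - 0 = 3.375 V
Step 2 — R_th: zero the source — replace V1 by a short circuit (node 2 merges into node 0) — and find the resistance seen between A (node 1) and B (node 0).
Reduce the network between node 1 (A) and node 0 (B) by series/parallel combination:
  Rp1 = R1 ‖ R2 (parallel, both between nodes 0 and 1) = 1/(1/500 + 1/300) = 187.5 Ω
R_th = 187.5 Ω

Final answer: V_th = 3.375 V, R_th = 187.5 Ω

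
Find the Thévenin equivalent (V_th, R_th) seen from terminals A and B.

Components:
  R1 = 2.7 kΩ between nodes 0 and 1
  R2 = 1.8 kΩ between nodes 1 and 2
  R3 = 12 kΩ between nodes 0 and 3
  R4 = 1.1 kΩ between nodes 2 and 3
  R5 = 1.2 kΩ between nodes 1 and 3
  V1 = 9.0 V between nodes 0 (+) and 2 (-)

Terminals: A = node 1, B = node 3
Step 1 — V_th is the open-circuit voltage V_A - V_B (nothing connected across the terminals).
Nodal analysis, taking node 2 as the 0 V reference.
Source V1 fixes V_0 = 9 V.
KCL at each unknown node (sum of currents leaving = 0; resistances in Ω):
  Node 1: (V_1 - 9)/2700 + (V_1 - 0)/1800 + (V_1 - V_3)/1200 = 0
  Node 3: (V_3 - 9)/12000 + (V_3 - 0)/1100 + (V_3 - V_1)/1200 = 0
Collecting terms (coefficients in siemens):
  0.001759·V_1 - 0.0008333·V_3 = 0.003333
  0.001826·V_3 - 0.0008333·V_1 = 0.00075
Determinant D = (0.001759)(0.001826) - (-0.0008333)(-0.0008333) = 0.000002518
V_1 = [(0.003333)(0.001826) - (-0.0008333)(0.00075)]/D = 2.666 V
V_3 = [(0.001759)(0.00075) - (0.003333)(-0.0008333)]/D = 1.627 V
V_th = V_1 - V_3 = 2.666 - 1.627 = 1.038 V
Step 2 — R_th: zero the source — replace V1 by a short circuit (node 2 merges into node 0) — and find the resistance seen between A (node 1) and B (node 3).
Reduce the network between node 1 (A) and node 3 (B) by series/parallel combination:
  Rp1 = R1 ‖ R2 (parallel, both between nodes 0 and 1) = 1/(1/2700 + 1/1800) = 1080 Ω
  Rp2 = R3 ‖ R4 (parallel, both between nodes 0 and 3) = 1/(1/12000 + 1/1100) = 1008 Ω
  Rs1 = Rp1 + Rp2 (series, joined only at node 0) = 1080 + 1008 = 2088 Ω
  Rp3 = R5 ‖ Rs1 (parallel, both between nodes 1 and 3) = 1/(1/1200 + 1/2088) = 762 Ω
R_th = 762 Ω

Final answer: V_th = 1.038 V, R_th = 762 Ω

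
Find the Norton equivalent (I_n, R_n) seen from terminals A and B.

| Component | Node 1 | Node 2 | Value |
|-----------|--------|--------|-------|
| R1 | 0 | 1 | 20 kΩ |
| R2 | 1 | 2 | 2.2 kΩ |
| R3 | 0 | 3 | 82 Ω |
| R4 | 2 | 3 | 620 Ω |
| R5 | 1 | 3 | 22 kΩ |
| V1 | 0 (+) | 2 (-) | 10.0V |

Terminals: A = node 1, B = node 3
Find the Thévenin equivalent first; then I_n = V_th/R_th and R_n = R_th.
Step 1 — V_th is the open-circuit voltage V_A - V_B (nothing connected across the terminals).
Nodal analysis, taking node 2 as the 0 V reference.
Source V1 fixes V_0 = 10 V.
KCL at each unknown node (sum of currents leaving = 0; resistances in Ω):
  Node 1: (V_1 - 10)/20000 + (V_1 - 0)/2200 + (V_1 - V_3)/22000 = 0
  Node 3: (V_3 - 10)/82 + (V_3 - 0)/620 + (V_3 - V_1)/22000 = 0
Collecting terms (coefficients in siemens):
  0.00055·V_1 - 0.00004545·V_3 = 0.0005
  0.01385·V_3 - 0.00004545·V_1 = 0.122
Determinant D = (0.00055)(0.01385) - (-0.00004545)(-0.00004545) = 0.000007617
V_1 = [(0.0005)(0.01385) - (-0.00004545)(0.122)]/D = 1.637 V
V_3 = [(0.00055)(0.122) - (0.0005)(-0.00004545)]/D = 8.808 V
V_th = V_1 - V_3 = 1.637 - 8.808 = -7.171 V
Step 2 — R_th: zero the source — replace V1 by a short circuit (node 2 merges into node 0) — and find the resistance seen between A (node 1) and B (node 3).
Reduce the network between node 1 (A) and node 3 (B) by series/parallel combination:
  Rp1 = R1 ‖ R2 (parallel, both between nodes 0 and 1) = 1/(1/20000 + 1/2200) = 1982 Ω
  Rp2 = R3 ‖ R4 (parallel, both between nodes 0 and 3) = 1/(1/82 + 1/620) = 72.42 Ω
  Rs1 = Rp1 + Rp2 (series, joined only at node 0) = 1982 + 72.42 = 2054 Ω
  Rp3 = R5 ‖ Rs1 (parallel, both between nodes 1 and 3) = 1/(1/22000 + 1/2054) = 1879 Ω
R_th = 1.879 kΩ
I_n = V_th/R_th = -7.171/1879 = -0.003817 A, and R_n = R_th = 1.879 kΩ

Final answer: I_n = -0.003817 A, R_n = 1.879 kΩ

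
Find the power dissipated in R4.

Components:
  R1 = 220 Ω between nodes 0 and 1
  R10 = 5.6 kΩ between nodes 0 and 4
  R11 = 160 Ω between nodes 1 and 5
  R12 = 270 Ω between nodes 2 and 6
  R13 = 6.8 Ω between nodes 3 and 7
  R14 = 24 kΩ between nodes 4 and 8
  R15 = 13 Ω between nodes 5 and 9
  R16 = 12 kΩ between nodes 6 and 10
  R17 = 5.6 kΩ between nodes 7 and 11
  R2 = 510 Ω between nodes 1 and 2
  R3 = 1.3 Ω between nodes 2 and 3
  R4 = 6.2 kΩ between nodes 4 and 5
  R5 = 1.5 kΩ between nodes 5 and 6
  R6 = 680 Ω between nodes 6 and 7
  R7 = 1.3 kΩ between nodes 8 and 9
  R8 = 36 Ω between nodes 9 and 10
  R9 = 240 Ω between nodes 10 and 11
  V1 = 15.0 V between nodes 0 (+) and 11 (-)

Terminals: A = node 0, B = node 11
Nodal analysis, taking node 11 as the 0 V reference.
Source V1 fixes V_0 = 15 V.
KCL at each unknown node (sum of currents leaving = 0; resistances in Ω):
  Node 1: (V_1 - 15)/220 + (V_1 - V_2)/510 + (V_1 - V_5)/160 = 0
  Node 2: (V_2 - V_1)/510 + (V_2 - V_3)/1.3 + (V_2 - V_6)/270 = 0
  Node 3: (V_3 - V_2)/1.3 + (V_3 - V_7)/6.8 = 0
  Node 4: (V_4 - V_5)/6200 + (V_4 - 15)/5600 + (V_4 - V_8)/24000 = 0
  Node 5: (V_5 - V_4)/6200 + (V_5 - V_6)/1500 + (V_5 - V_1)/160 + (V_5 - V_9)/13 = 0
  Node 6: (V_6 - V_5)/1500 + (V_6 - V_7)/680 + (V_6 - V_2)/270 + (V_6 - V_10)/12000 = 0
  Node 7: (V_7 - V_6)/680 + (V_7 - V_3)/6.8 + (V_7 - 0)/5600 = 0
  Node 8: (V_8 - V_9)/1300 + (V_8 - V_4)/24000 = 0
  Node 9: (V_9 - V_8)/1300 + (V_9 - V_10)/36 + (V_9 - V_5)/13 = 0
  Node 10: (V_10 - V_9)/36 + (V_10 - 0)/240 + (V_10 - V_6)/12000 = 0
Collecting terms (coefficients in siemens):
  0.01276·V_1 - 0.001961·V_2 - 0.00625·V_5 = 0.06818
  0.7749·V_2 - 0.001961·V_1 - 0.7692·V_3 - 0.003704·V_6 = 0
  0.9163·V_3 - 0.7692·V_2 - 0.1471·V_7 = 0
  0.0003815·V_4 - 0.0001613·V_5 - 0.00004167·V_8 = 0.002679
  0.084·V_5 - 0.00625·V_1 - 0.0001613·V_4 - 0.0006667·V_6 - 0.07692·V_9 = 0
  0.005924·V_6 - 0.003704·V_2 - 0.0006667·V_5 - 0.001471·V_7 - 0.00008333·V_10 = 0
  0.1487·V_7 - 0.1471·V_3 - 0.001471·V_6 = 0
  0.0008109·V_8 - 0.00004167·V_4 - 0.0007692·V_9 = 0
  0.1055·V_9 - 0.07692·V_5 - 0.0007692·V_8 - 0.02778·V_10 = 0
  0.03203·V_10 - 0.00008333·V_6 - 0.02778·V_9 = 0
Solving these 10 simultaneous equations (Gaussian elimination) gives:
  V_1 = 9.849 V, V_2 = 8.42 V, V_3 = 8.418 V, V_4 = 10.5 V
  V_5 = 6.552 V, V_6 = 8.164 V, V_7 = 8.405 V, V_8 = 6.479 V
  V_9 = 6.261 V, V_10 = 5.452 V
I_R4 = (V_4 - V_5)/R4 = (10.5 - 6.552)/6200 = 0.0006365 A
P_R4 = I_R4² × R4 = (0.0006365)² × 6200 = 0.002512 W

Final answer: 0.002512 W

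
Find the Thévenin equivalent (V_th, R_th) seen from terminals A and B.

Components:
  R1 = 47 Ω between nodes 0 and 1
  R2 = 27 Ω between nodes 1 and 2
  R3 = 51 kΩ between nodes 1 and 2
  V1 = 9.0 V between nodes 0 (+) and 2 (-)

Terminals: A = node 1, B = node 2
Step 1 — V_th is the open-circuit voltage V_A - V_B (nothing connected across the terminals).
Nodal analysis, taking node 2 as the 0 V reference.
Source V1 fixes V_0 = 9 V.
KCL at each unknown node (sum of currents leaving = 0; resistances in Ω):
  Node 1: (V_1 - 9)/47 + (V_1 - 0)/27 + (V_1 - 0)/51000 = 0
Collecting terms: 0.05833 × V_1 = 0.1915  =>  V_1 = 3.283 V
V_th = V_1 - V_2 = 3.283 - 0 = 3.283 V
Step 2 — R_th: zero the source — replace V1 by a short circuit (node 2 merges into node 0) — and find the resistance seen between A (node 1) and B (node 0).
Reduce the network between node 1 (A) and node 0 (B) by series/parallel combination:
  Rp1 = R1 ‖ R2 ‖ R3 (parallel, all between nodes 0 and 1) = 1/(1/47 + 1/27 + 1/51000) = 17.14 Ω
R_th = 17.14 Ω

Final answer: V_th = 3.283 V, R_th = 17.14 Ω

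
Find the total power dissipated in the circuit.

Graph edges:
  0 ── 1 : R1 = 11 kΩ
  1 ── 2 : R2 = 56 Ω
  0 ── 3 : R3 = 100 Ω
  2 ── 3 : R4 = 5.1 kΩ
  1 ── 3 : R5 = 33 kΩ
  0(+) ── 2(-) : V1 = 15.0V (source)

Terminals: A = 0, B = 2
Nodal analysis, taking node 2 as the 0 V reference.
Source V1 fixes V_0 = 15 V.
KCL at each unknown node (sum of currents leaving = 0; resistances in Ω):
  Node 1: (V_1 - 15)/11000 + (V_1 - 0)/56 + (V_1 - V_3)/33000 = 0
  Node 3: (V_3 - 15)/100 + (V_3 - 0)/5100 + (V_3 - V_1)/33000 = 0
Collecting terms (coefficients in siemens):
  0.01798·V_1 - 0.0000303·V_3 = 0.001364
  0.01023·V_3 - 0.0000303·V_1 = 0.15
Determinant D = (0.01798)(0.01023) - (-0.0000303)(-0.0000303) = 0.0001839
V_1 = [(0.001364)(0.01023) - (-0.0000303)(0.15)]/D = 0.1006 V
V_3 = [(0.01798)(0.15) - (0.001364)(-0.0000303)]/D = 14.67 V
Power in each resistor, P = (ΔV)²/R:
  P_R1 = (15 - 0.1006)²/11000 = 0.02018 W
  P_R2 = (0.1006 - 0)²/56 = 0.0001806 W
  P_R3 = (15 - 14.67)²/100 = 0.001101 W
  P_R4 = (0 - 14.67)²/5100 = 0.04219 W
  P_R5 = (0.1006 - 14.67)²/33000 = 0.006431 W
P_total = P_R1 + P_R2 + P_R3 + P_R4 + P_R5 = 0.07008 W

Final answer: 0.07008 W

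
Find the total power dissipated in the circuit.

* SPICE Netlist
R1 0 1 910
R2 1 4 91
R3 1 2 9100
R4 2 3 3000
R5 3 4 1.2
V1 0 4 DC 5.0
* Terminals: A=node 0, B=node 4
Nodal analysis, taking node 4 as the 0 V reference.
Source V1 fixes V_0 = 5 V.
KCL at each unknown node (sum of currents leaving = 0; resistances in Ω):
  Node 1: (V_1 - 5)/910 + (V_1 - 0)/91 + (V_1 - V_2)/9100 = 0
  Node 2: (V_2 - V_1)/9100 + (V_2 - V_3)/3000 = 0
  Node 3: (V_3 - V_2)/3000 + (V_3 - 0)/1.2 = 0
Collecting terms (coefficients in siemens):
  0.0122·V_1 - 0.0001099·V_2 = 0.005495
  0.0004432·V_2 - 0.0001099·V_1 - 0.0003333·V_3 = 0
  0.8337·V_3 - 0.0003333·V_2 = 0
Solving these 3 simultaneous equations (Gaussian elimination) gives:
  V_1 = 0.4515 V, V_2 = 0.112 V, V_3 = 0.00004477 V
Power in each resistor, P = (ΔV)²/R:
  P_R1 = (5 - 0.4515)²/910 = 0.02274 W
  P_R2 = (0.4515 - 0)²/91 = 0.00224 W
  P_R3 = (0.4515 - 0.112)²/9100 = 0.00001267 W
  P_R4 = (0.112 - 0.00004477)²/3000 = 0.000004175 W
  P_R5 = (0.00004477 - 0)²/1.2 = 0.00000000167 W
P_total = P_R1 + P_R2 + P_R3 + P_R4 + P_R5 = 0.02499 W

Final answer: 0.02499 W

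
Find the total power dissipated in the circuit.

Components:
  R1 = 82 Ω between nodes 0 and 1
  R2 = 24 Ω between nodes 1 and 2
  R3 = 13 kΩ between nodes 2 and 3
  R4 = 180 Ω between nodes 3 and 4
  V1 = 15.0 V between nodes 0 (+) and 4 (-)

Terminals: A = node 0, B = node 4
Nodal analysis, taking node 4 as the 0 V reference.
Source V1 fixes V_0 = 15 V.
KCL at each unknown node (sum of currents leaving = 0; resistances in Ω):
  Node 1: (V_1 - 15)/82 + (V_1 - V_2)/24 = 0
  Node 2: (V_2 - V_1)/24 + (V_2 - V_3)/13000 = 0
  Node 3: (V_3 - V_2)/13000 + (V_3 - 0)/180 = 0
Collecting terms (coefficients in siemens):
  0.05386·V_1 - 0.04167·V_2 = 0.1829
  0.04174·V_2 - 0.04167·V_1 - 0.00007692·V_3 = 0
  0.005632·V_3 - 0.00007692·V_2 = 0
Solving these 3 simultaneous equations (Gaussian elimination) gives:
  V_1 = 14.91 V, V_2 = 14.88 V, V_3 = 0.2032 V
Power in each resistor, P = (ΔV)²/R:
  P_R1 = (15 - 14.91)²/82 = 0.0001045 W
  P_R2 = (14.91 - 14.88)²/24 = 0.00003059 W
  P_R3 = (14.88 - 0.2032)²/13000 = 0.01657 W
  P_R4 = (0.2032 - 0)²/180 = 0.0002294 W
P_total = P_R1 + P_R2 + P_R3 + P_R4 = 0.01694 W

Final answer: 0.01694 W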